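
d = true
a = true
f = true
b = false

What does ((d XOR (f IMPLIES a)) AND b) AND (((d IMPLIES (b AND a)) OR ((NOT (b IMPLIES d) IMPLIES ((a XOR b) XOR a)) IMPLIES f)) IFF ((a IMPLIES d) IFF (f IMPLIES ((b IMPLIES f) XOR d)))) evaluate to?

false

f IMPLIES a = true IMPLIES true = true
d XOR (f IMPLIES a) = true XOR true = false
(d XOR (f IMPLIES a)) AND b = false AND false = false
b AND a = false AND true = false
d IMPLIES (b AND a) = true IMPLIES false = false
b IMPLIES d = false IMPLIES true = true
NOT (b IMPLIES d) = NOT true = false
a XOR b = true XOR false = true
(a XOR b) XOR a = true XOR true = false
NOT (b IMPLIES d) IMPLIES ((a XOR b) XOR a) = false IMPLIES false = true
(NOT (b IMPLIES d) IMPLIES ((a XOR b) XOR a)) IMPLIES f = true IMPLIES true = true
(d IMPLIES (b AND a)) OR ((NOT (b IMPLIES d) IMPLIES ((a XOR b) XOR a)) IMPLIES f) = false OR true = true
a IMPLIES d = true IMPLIES true = true
b IMPLIES f = false IMPLIES true = true
(b IMPLIES f) XOR d = true XOR true = false
f IMPLIES ((b IMPLIES f) XOR d) = true IMPLIES false = false
(a IMPLIES d) IFF (f IMPLIES ((b IMPLIES f) XOR d)) = true IFF false = false
((d IMPLIES (b AND a)) OR ((NOT (b IMPLIES d) IMPLIES ((a XOR b) XOR a)) IMPLIES f)) IFF ((a IMPLIES d) IFF (f IMPLIES ((b IMPLIES f) XOR d))) = true IFF false = false
((d XOR (f IMPLIES a)) AND b) AND (((d IMPLIES (b AND a)) OR ((NOT (b IMPLIES d) IMPLIES ((a XOR b) XOR a)) IMPLIES f)) IFF ((a IMPLIES d) IFF (f IMPLIES ((b IMPLIES f) XOR d)))) = false AND false = false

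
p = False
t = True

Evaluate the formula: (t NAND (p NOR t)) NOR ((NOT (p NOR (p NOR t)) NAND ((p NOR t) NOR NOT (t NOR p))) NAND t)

False

Substituting p=False, t=True:
p NOR t = False NOR True = False
t NAND (p NOR t) = True NAND False = True
p NOR t = False NOR True = False
p NOR (p NOR t) = False NOR False = True
NOT (p NOR (p NOR t)) = NOT True = False
p NOR t = False NOR True = False
t NOR p = True NOR False = False
NOT (t NOR p) = NOT False = True
(p NOR t) NOR NOT (t NOR p) = False NOR True = False
NOT (p NOR (p NOR t)) NAND ((p NOR t) NOR NOT (t NOR p)) = False NAND False = True
(NOT (p NOR (p NOR t)) NAND ((p NOR t) NOR NOT (t NOR p))) NAND t = True NAND True = False
(t NAND (p NOR t)) NOR ((NOT (p NOR (p NOR t)) NAND ((p NOR t) NOR NOT (t NOR p))) NAND t) = True NOR False = False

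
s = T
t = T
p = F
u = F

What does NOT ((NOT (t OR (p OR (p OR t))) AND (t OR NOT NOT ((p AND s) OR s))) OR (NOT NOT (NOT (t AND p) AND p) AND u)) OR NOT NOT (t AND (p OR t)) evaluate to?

p OR t = F OR T = T
p OR (p OR t) = F OR T = T
t OR (p OR (p OR t)) = T OR T = T
NOT (t OR (p OR (p OR t))) = NOT T = F
p AND s = F AND T = F
(p AND s) OR s = F OR T = T
NOT ((p AND s) OR s) = NOT T = F
NOT NOT ((p AND s) OR s) = NOT F = T
t OR NOT NOT ((p AND s) OR s) = T OR T = T
NOT (t OR (p OR (p OR t))) AND (t OR NOT NOT ((p AND s) OR s)) = F AND T = F
t AND p = T AND F = F
NOT (t AND p) = NOT F = T
NOT (t AND p) AND p = T AND F = F
NOT (NOT (t AND p) AND p) = NOT F = T
NOT NOT (NOT (t AND p) AND p) = NOT T = F
NOT NOT (NOT (t AND p) AND p) AND u = F AND F = F
(NOT (t OR (p OR (p OR t))) AND (t OR NOT NOT ((p AND s) OR s))) OR (NOT NOT (NOT (t AND p) AND p) AND u) = F OR F = F
NOT ((NOT (t OR (p OR (p OR t))) AND (t OR NOT NOT ((p AND s) OR s))) OR (NOT NOT (NOT (t AND p) AND p) AND u)) = NOT F = T
p OR t = F OR T = T
t AND (p OR t) = T AND T = T
NOT (t AND (p OR t)) = NOT T = F
NOT NOT (t AND (p OR t)) = NOT F = T
NOT ((NOT (t OR (p OR (p OR t))) AND (t OR NOT NOT ((p AND s) OR s))) OR (NOT NOT (NOT (t AND p) AND p) AND u)) OR NOT NOT (t AND (p OR t)) = T OR T = T

T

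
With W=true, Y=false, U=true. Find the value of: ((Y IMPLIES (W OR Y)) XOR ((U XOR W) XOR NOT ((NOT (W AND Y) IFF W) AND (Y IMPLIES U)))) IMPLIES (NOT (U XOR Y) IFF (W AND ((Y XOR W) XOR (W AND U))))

W OR Y = true OR false = true
Y IMPLIES (W OR Y) = false IMPLIES true = true
U XOR W = true XOR true = false
W AND Y = true AND false = false
NOT (W AND Y) = NOT false = true
NOT (W AND Y) IFF W = true IFF true = true
Y IMPLIES U = false IMPLIES true = true
(NOT (W AND Y) IFF W) AND (Y IMPLIES U) = true AND true = true
NOT ((NOT (W AND Y) IFF W) AND (Y IMPLIES U)) = NOT true = false
(U XOR W) XOR NOT ((NOT (W AND Y) IFF W) AND (Y IMPLIES U)) = false XOR false = false
(Y IMPLIES (W OR Y)) XOR ((U XOR W) XOR NOT ((NOT (W AND Y) IFF W) AND (Y IMPLIES U))) = true XOR false = true
U XOR Y = true XOR false = true
NOT (U XOR Y) = NOT true = false
Y XOR W = false XOR true = true
W AND U = true AND true = true
(Y XOR W) XOR (W AND U) = true XOR true = false
W AND ((Y XOR W) XOR (W AND U)) = true AND false = false
NOT (U XOR Y) IFF (W AND ((Y XOR W) XOR (W AND U))) = false IFF false = true
((Y IMPLIES (W OR Y)) XOR ((U XOR W) XOR NOT ((NOT (W AND Y) IFF W) AND (Y IMPLIES U)))) IMPLIES (NOT (U XOR Y) IFF (W AND ((Y XOR W) XOR (W AND U)))) = true IMPLIES true = true

true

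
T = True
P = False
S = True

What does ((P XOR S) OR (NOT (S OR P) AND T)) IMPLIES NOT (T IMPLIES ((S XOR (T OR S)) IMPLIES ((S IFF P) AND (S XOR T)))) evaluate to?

P XOR S = False XOR True = True
S OR P = True OR False = True
NOT (S OR P) = NOT True = False
NOT (S OR P) AND T = False AND True = False
(P XOR S) OR (NOT (S OR P) AND T) = True OR False = True
T OR S = True OR True = True
S XOR (T OR S) = True XOR True = False
S IFF P = True IFF False = False
S XOR T = True XOR True = False
(S IFF P) AND (S XOR T) = False AND False = False
(S XOR (T OR S)) IMPLIES ((S IFF P) AND (S XOR T)) = False IMPLIES False = True
T IMPLIES ((S XOR (T OR S)) IMPLIES ((S IFF P) AND (S XOR T))) = True IMPLIES True = True
NOT (T IMPLIES ((S XOR (T OR S)) IMPLIES ((S IFF P) AND (S XOR T)))) = NOT True = False
((P XOR S) OR (NOT (S OR P) AND T)) IMPLIES NOT (T IMPLIES ((S XOR (T OR S)) IMPLIES ((S IFF P) AND (S XOR T)))) = True IMPLIES False = False

False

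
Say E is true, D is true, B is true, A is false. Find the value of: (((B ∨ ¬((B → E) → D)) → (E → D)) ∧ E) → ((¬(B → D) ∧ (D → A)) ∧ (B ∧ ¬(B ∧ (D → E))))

F

B → E = T → T = T
(B → E) → D = T → T = T
¬((B → E) → D) = ¬T = F
B ∨ ¬((B → E) → D) = T ∨ F = T
E → D = T → T = T
(B ∨ ¬((B → E) → D)) → (E → D) = T → T = T
((B ∨ ¬((B → E) → D)) → (E → D)) ∧ E = T ∧ T = T
B → D = T → T = T
¬(B → D) = ¬T = F
D → A = T → F = F
¬(B → D) ∧ (D → A) = F ∧ F = F
D → E = T → T = T
B ∧ (D → E) = T ∧ T = T
¬(B ∧ (D → E)) = ¬T = F
B ∧ ¬(B ∧ (D → E)) = T ∧ F = F
(¬(B → D) ∧ (D → A)) ∧ (B ∧ ¬(B ∧ (D → E))) = F ∧ F = F
(((B ∨ ¬((B → E) → D)) → (E → D)) ∧ E) → ((¬(B → D) ∧ (D → A)) ∧ (B ∧ ¬(B ∧ (D → E)))) = T → F = F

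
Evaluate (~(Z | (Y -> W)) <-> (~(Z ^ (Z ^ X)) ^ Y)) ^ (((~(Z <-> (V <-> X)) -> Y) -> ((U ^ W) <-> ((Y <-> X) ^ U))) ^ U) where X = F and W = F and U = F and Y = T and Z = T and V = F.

F

Y -> W = T -> F = F
Z | (Y -> W) = T | F = T
~(Z | (Y -> W)) = ~T = F
Z ^ X = T ^ F = T
Z ^ (Z ^ X) = T ^ T = F
~(Z ^ (Z ^ X)) = ~F = T
~(Z ^ (Z ^ X)) ^ Y = T ^ T = F
~(Z | (Y -> W)) <-> (~(Z ^ (Z ^ X)) ^ Y) = F <-> F = T
V <-> X = F <-> F = T
Z <-> (V <-> X) = T <-> T = T
~(Z <-> (V <-> X)) = ~T = F
~(Z <-> (V <-> X)) -> Y = F -> T = T
U ^ W = F ^ F = F
Y <-> X = T <-> F = F
(Y <-> X) ^ U = F ^ F = F
(U ^ W) <-> ((Y <-> X) ^ U) = F <-> F = T
(~(Z <-> (V <-> X)) -> Y) -> ((U ^ W) <-> ((Y <-> X) ^ U)) = T -> T = T
((~(Z <-> (V <-> X)) -> Y) -> ((U ^ W) <-> ((Y <-> X) ^ U))) ^ U = T ^ F = T
(~(Z | (Y -> W)) <-> (~(Z ^ (Z ^ X)) ^ Y)) ^ (((~(Z <-> (V <-> X)) -> Y) -> ((U ^ W) <-> ((Y <-> X) ^ U))) ^ U) = T ^ T = F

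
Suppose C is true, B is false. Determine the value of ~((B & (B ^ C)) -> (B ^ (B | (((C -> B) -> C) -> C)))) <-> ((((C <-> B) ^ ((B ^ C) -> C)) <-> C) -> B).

B ^ C = False ^ True = True
B & (B ^ C) = False & True = False
C -> B = True -> False = False
(C -> B) -> C = False -> True = True
((C -> B) -> C) -> C = True -> True = True
B | (((C -> B) -> C) -> C) = False | True = True
B ^ (B | (((C -> B) -> C) -> C)) = False ^ True = True
(B & (B ^ C)) -> (B ^ (B | (((C -> B) -> C) -> C))) = False -> True = True
~((B & (B ^ C)) -> (B ^ (B | (((C -> B) -> C) -> C)))) = ~True = False
C <-> B = True <-> False = False
B ^ C = False ^ True = True
(B ^ C) -> C = True -> True = True
(C <-> B) ^ ((B ^ C) -> C) = False ^ True = True
((C <-> B) ^ ((B ^ C) -> C)) <-> C = True <-> True = True
(((C <-> B) ^ ((B ^ C) -> C)) <-> C) -> B = True -> False = False
~((B & (B ^ C)) -> (B ^ (B | (((C -> B) -> C) -> C)))) <-> ((((C <-> B) ^ ((B ^ C) -> C)) <-> C) -> B) = False <-> False = True

True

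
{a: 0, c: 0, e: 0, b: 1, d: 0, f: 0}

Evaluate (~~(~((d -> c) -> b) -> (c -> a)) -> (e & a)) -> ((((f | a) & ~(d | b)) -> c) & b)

Substituting a=0, c=0, e=0, b=1, d=0, f=0:
d -> c = 0 -> 0 = 1
(d -> c) -> b = 1 -> 1 = 1
~((d -> c) -> b) = ~1 = 0
c -> a = 0 -> 0 = 1
~((d -> c) -> b) -> (c -> a) = 0 -> 1 = 1
~(~((d -> c) -> b) -> (c -> a)) = ~1 = 0
~~(~((d -> c) -> b) -> (c -> a)) = ~0 = 1
e & a = 0 & 0 = 0
~~(~((d -> c) -> b) -> (c -> a)) -> (e & a) = 1 -> 0 = 0
f | a = 0 | 0 = 0
d | b = 0 | 1 = 1
~(d | b) = ~1 = 0
(f | a) & ~(d | b) = 0 & 0 = 0
((f | a) & ~(d | b)) -> c = 0 -> 0 = 1
(((f | a) & ~(d | b)) -> c) & b = 1 & 1 = 1
(~~(~((d -> c) -> b) -> (c -> a)) -> (e & a)) -> ((((f | a) & ~(d | b)) -> c) & b) = 0 -> 1 = 1

1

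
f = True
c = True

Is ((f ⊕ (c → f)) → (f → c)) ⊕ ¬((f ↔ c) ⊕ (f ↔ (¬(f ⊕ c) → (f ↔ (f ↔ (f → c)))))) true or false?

Substituting f=True, c=True:
c → f = True → True = True
f ⊕ (c → f) = True ⊕ True = False
f → c = True → True = True
(f ⊕ (c → f)) → (f → c) = False → True = True
f ↔ c = True ↔ True = True
f ⊕ c = True ⊕ True = False
¬(f ⊕ c) = ¬False = True
f → c = True → True = True
f ↔ (f → c) = True ↔ True = True
f ↔ (f ↔ (f → c)) = True ↔ True = True
¬(f ⊕ c) → (f ↔ (f ↔ (f → c))) = True → True = True
f ↔ (¬(f ⊕ c) → (f ↔ (f ↔ (f → c)))) = True ↔ True = True
(f ↔ c) ⊕ (f ↔ (¬(f ⊕ c) → (f ↔ (f ↔ (f → c))))) = True ⊕ True = False
¬((f ↔ c) ⊕ (f ↔ (¬(f ⊕ c) → (f ↔ (f ↔ (f → c)))))) = ¬False = True
((f ⊕ (c → f)) → (f → c)) ⊕ ¬((f ↔ c) ⊕ (f ↔ (¬(f ⊕ c) → (f ↔ (f ↔ (f → c)))))) = True ⊕ True = False

False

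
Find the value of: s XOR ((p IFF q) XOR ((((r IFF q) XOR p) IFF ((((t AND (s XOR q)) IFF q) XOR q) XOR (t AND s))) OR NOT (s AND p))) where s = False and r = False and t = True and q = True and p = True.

False

p IFF q = True IFF True = True
r IFF q = False IFF True = False
(r IFF q) XOR p = False XOR True = True
s XOR q = False XOR True = True
t AND (s XOR q) = True AND True = True
(t AND (s XOR q)) IFF q = True IFF True = True
((t AND (s XOR q)) IFF q) XOR q = True XOR True = False
t AND s = True AND False = False
(((t AND (s XOR q)) IFF q) XOR q) XOR (t AND s) = False XOR False = False
((r IFF q) XOR p) IFF ((((t AND (s XOR q)) IFF q) XOR q) XOR (t AND s)) = True IFF False = False
s AND p = False AND True = False
NOT (s AND p) = NOT False = True
(((r IFF q) XOR p) IFF ((((t AND (s XOR q)) IFF q) XOR q) XOR (t AND s))) OR NOT (s AND p) = False OR True = True
(p IFF q) XOR ((((r IFF q) XOR p) IFF ((((t AND (s XOR q)) IFF q) XOR q) XOR (t AND s))) OR NOT (s AND p)) = True XOR True = False
s XOR ((p IFF q) XOR ((((r IFF q) XOR p) IFF ((((t AND (s XOR q)) IFF q) XOR q) XOR (t AND s))) OR NOT (s AND p))) = False XOR False = False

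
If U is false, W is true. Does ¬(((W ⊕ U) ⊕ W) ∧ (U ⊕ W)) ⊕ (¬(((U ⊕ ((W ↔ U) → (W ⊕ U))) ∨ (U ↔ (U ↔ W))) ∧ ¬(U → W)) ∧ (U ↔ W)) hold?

W ⊕ U = T ⊕ F = T
(W ⊕ U) ⊕ W = T ⊕ T = F
U ⊕ W = F ⊕ T = T
((W ⊕ U) ⊕ W) ∧ (U ⊕ W) = F ∧ T = F
¬(((W ⊕ U) ⊕ W) ∧ (U ⊕ W)) = ¬F = T
W ↔ U = T ↔ F = F
W ⊕ U = T ⊕ F = T
(W ↔ U) → (W ⊕ U) = F → T = T
U ⊕ ((W ↔ U) → (W ⊕ U)) = F ⊕ T = T
U ↔ W = F ↔ T = F
U ↔ (U ↔ W) = F ↔ F = T
(U ⊕ ((W ↔ U) → (W ⊕ U))) ∨ (U ↔ (U ↔ W)) = T ∨ T = T
U → W = F → T = T
¬(U → W) = ¬T = F
((U ⊕ ((W ↔ U) → (W ⊕ U))) ∨ (U ↔ (U ↔ W))) ∧ ¬(U → W) = T ∧ F = F
¬(((U ⊕ ((W ↔ U) → (W ⊕ U))) ∨ (U ↔ (U ↔ W))) ∧ ¬(U → W)) = ¬F = T
U ↔ W = F ↔ T = F
¬(((U ⊕ ((W ↔ U) → (W ⊕ U))) ∨ (U ↔ (U ↔ W))) ∧ ¬(U → W)) ∧ (U ↔ W) = T ∧ F = F
¬(((W ⊕ U) ⊕ W) ∧ (U ⊕ W)) ⊕ (¬(((U ⊕ ((W ↔ U) → (W ⊕ U))) ∨ (U ↔ (U ↔ W))) ∧ ¬(U → W)) ∧ (U ↔ W)) = T ⊕ F = T

T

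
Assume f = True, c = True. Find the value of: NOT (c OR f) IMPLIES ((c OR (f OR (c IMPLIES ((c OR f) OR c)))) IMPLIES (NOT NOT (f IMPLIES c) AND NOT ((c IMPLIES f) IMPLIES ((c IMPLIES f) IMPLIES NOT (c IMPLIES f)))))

c OR f = True OR True = True
NOT (c OR f) = NOT True = False
c OR f = True OR True = True
(c OR f) OR c = True OR True = True
c IMPLIES ((c OR f) OR c) = True IMPLIES True = True
f OR (c IMPLIES ((c OR f) OR c)) = True OR True = True
c OR (f OR (c IMPLIES ((c OR f) OR c))) = True OR True = True
f IMPLIES c = True IMPLIES True = True
NOT (f IMPLIES c) = NOT True = False
NOT NOT (f IMPLIES c) = NOT False = True
c IMPLIES f = True IMPLIES True = True
c IMPLIES f = True IMPLIES True = True
c IMPLIES f = True IMPLIES True = True
NOT (c IMPLIES f) = NOT True = False
(c IMPLIES f) IMPLIES NOT (c IMPLIES f) = True IMPLIES False = False
(c IMPLIES f) IMPLIES ((c IMPLIES f) IMPLIES NOT (c IMPLIES f)) = True IMPLIES False = False
NOT ((c IMPLIES f) IMPLIES ((c IMPLIES f) IMPLIES NOT (c IMPLIES f))) = NOT False = True
NOT NOT (f IMPLIES c) AND NOT ((c IMPLIES f) IMPLIES ((c IMPLIES f) IMPLIES NOT (c IMPLIES f))) = True AND True = True
(c OR (f OR (c IMPLIES ((c OR f) OR c)))) IMPLIES (NOT NOT (f IMPLIES c) AND NOT ((c IMPLIES f) IMPLIES ((c IMPLIES f) IMPLIES NOT (c IMPLIES f)))) = True IMPLIES True = True
NOT (c OR f) IMPLIES ((c OR (f OR (c IMPLIES ((c OR f) OR c)))) IMPLIES (NOT NOT (f IMPLIES c) AND NOT ((c IMPLIES f) IMPLIES ((c IMPLIES f) IMPLIES NOT (c IMPLIES f))))) = False IMPLIES True = True

True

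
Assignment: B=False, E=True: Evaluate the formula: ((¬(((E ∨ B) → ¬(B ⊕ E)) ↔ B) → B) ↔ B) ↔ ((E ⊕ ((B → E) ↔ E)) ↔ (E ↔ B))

Substituting B=False, E=True:
E ∨ B = True ∨ False = True
B ⊕ E = False ⊕ True = True
¬(B ⊕ E) = ¬True = False
(E ∨ B) → ¬(B ⊕ E) = True → False = False
((E ∨ B) → ¬(B ⊕ E)) ↔ B = False ↔ False = True
¬(((E ∨ B) → ¬(B ⊕ E)) ↔ B) = ¬True = False
¬(((E ∨ B) → ¬(B ⊕ E)) ↔ B) → B = False → False = True
(¬(((E ∨ B) → ¬(B ⊕ E)) ↔ B) → B) ↔ B = True ↔ False = False
B → E = False → True = True
(B → E) ↔ E = True ↔ True = True
E ⊕ ((B → E) ↔ E) = True ⊕ True = False
E ↔ B = True ↔ False = False
(E ⊕ ((B → E) ↔ E)) ↔ (E ↔ B) = False ↔ False = True
((¬(((E ∨ B) → ¬(B ⊕ E)) ↔ B) → B) ↔ B) ↔ ((E ⊕ ((B → E) ↔ E)) ↔ (E ↔ B)) = False ↔ True = False

False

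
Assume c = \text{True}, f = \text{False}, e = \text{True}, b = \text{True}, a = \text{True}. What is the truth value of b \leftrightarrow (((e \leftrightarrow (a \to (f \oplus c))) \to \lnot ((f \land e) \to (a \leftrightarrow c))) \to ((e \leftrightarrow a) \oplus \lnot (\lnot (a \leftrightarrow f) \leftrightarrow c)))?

f \oplus c = \text{False} \oplus \text{True} = \text{True}
a \to (f \oplus c) = \text{True} \to \text{True} = \text{True}
e \leftrightarrow (a \to (f \oplus c)) = \text{True} \leftrightarrow \text{True} = \text{True}
f \land e = \text{False} \land \text{True} = \text{False}
a \leftrightarrow c = \text{True} \leftrightarrow \text{True} = \text{True}
(f \land e) \to (a \leftrightarrow c) = \text{False} \to \text{True} = \text{True}
\lnot ((f \land e) \to (a \leftrightarrow c)) = \lnot \text{True} = \text{False}
(e \leftrightarrow (a \to (f \oplus c))) \to \lnot ((f \land e) \to (a \leftrightarrow c)) = \text{True} \to \text{False} = \text{False}
e \leftrightarrow a = \text{True} \leftrightarrow \text{True} = \text{True}
a \leftrightarrow f = \text{True} \leftrightarrow \text{False} = \text{False}
\lnot (a \leftrightarrow f) = \lnot \text{False} = \text{True}
\lnot (a \leftrightarrow f) \leftrightarrow c = \text{True} \leftrightarrow \text{True} = \text{True}
\lnot (\lnot (a \leftrightarrow f) \leftrightarrow c) = \lnot \text{True} = \text{False}
(e \leftrightarrow a) \oplus \lnot (\lnot (a \leftrightarrow f) \leftrightarrow c) = \text{True} \oplus \text{False} = \text{True}
((e \leftrightarrow (a \to (f \oplus c))) \to \lnot ((f \land e) \to (a \leftrightarrow c))) \to ((e \leftrightarrow a) \oplus \lnot (\lnot (a \leftrightarrow f) \leftrightarrow c)) = \text{False} \to \text{True} = \text{True}
b \leftrightarrow (((e \leftrightarrow (a \to (f \oplus c))) \to \lnot ((f \land e) \to (a \leftrightarrow c))) \to ((e \leftrightarrow a) \oplus \lnot (\lnot (a \leftrightarrow f) \leftrightarrow c))) = \text{True} \leftrightarrow \text{True} = \text{True}

\text{True}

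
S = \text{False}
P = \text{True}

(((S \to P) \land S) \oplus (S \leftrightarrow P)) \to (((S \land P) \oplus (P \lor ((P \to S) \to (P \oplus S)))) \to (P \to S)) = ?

\text{True}

S \to P = \text{False} \to \text{True} = \text{True}
(S \to P) \land S = \text{True} \land \text{False} = \text{False}
S \leftrightarrow P = \text{False} \leftrightarrow \text{True} = \text{False}
((S \to P) \land S) \oplus (S \leftrightarrow P) = \text{False} \oplus \text{False} = \text{False}
S \land P = \text{False} \land \text{True} = \text{False}
P \to S = \text{True} \to \text{False} = \text{False}
P \oplus S = \text{True} \oplus \text{False} = \text{True}
(P \to S) \to (P \oplus S) = \text{False} \to \text{True} = \text{True}
P \lor ((P \to S) \to (P \oplus S)) = \text{True} \lor \text{True} = \text{True}
(S \land P) \oplus (P \lor ((P \to S) \to (P \oplus S))) = \text{False} \oplus \text{True} = \text{True}
P \to S = \text{True} \to \text{False} = \text{False}
((S \land P) \oplus (P \lor ((P \to S) \to (P \oplus S)))) \to (P \to S) = \text{True} \to \text{False} = \text{False}
(((S \to P) \land S) \oplus (S \leftrightarrow P)) \to (((S \land P) \oplus (P \lor ((P \to S) \to (P \oplus S)))) \to (P \to S)) = \text{False} \to \text{False} = \text{True}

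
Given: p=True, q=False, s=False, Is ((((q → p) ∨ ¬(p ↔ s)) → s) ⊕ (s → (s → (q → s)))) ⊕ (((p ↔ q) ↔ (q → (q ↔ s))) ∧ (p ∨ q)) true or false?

True

q → p = False → True = True
p ↔ s = True ↔ False = False
¬(p ↔ s) = ¬False = True
(q → p) ∨ ¬(p ↔ s) = True ∨ True = True
((q → p) ∨ ¬(p ↔ s)) → s = True → False = False
q → s = False → False = True
s → (q → s) = False → True = True
s → (s → (q → s)) = False → True = True
(((q → p) ∨ ¬(p ↔ s)) → s) ⊕ (s → (s → (q → s))) = False ⊕ True = True
p ↔ q = True ↔ False = False
q ↔ s = False ↔ False = True
q → (q ↔ s) = False → True = True
(p ↔ q) ↔ (q → (q ↔ s)) = False ↔ True = False
p ∨ q = True ∨ False = True
((p ↔ q) ↔ (q → (q ↔ s))) ∧ (p ∨ q) = False ∧ True = False
((((q → p) ∨ ¬(p ↔ s)) → s) ⊕ (s → (s → (q → s)))) ⊕ (((p ↔ q) ↔ (q → (q ↔ s))) ∧ (p ∨ q)) = True ⊕ False = True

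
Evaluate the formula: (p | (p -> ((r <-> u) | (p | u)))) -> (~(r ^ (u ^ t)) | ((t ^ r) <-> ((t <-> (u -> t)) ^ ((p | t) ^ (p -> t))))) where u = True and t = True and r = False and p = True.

True

r <-> u = False <-> True = False
p | u = True | True = True
(r <-> u) | (p | u) = False | True = True
p -> ((r <-> u) | (p | u)) = True -> True = True
p | (p -> ((r <-> u) | (p | u))) = True | True = True
u ^ t = True ^ True = False
r ^ (u ^ t) = False ^ False = False
~(r ^ (u ^ t)) = ~False = True
t ^ r = True ^ False = True
u -> t = True -> True = True
t <-> (u -> t) = True <-> True = True
p | t = True | True = True
p -> t = True -> True = True
(p | t) ^ (p -> t) = True ^ True = False
(t <-> (u -> t)) ^ ((p | t) ^ (p -> t)) = True ^ False = True
(t ^ r) <-> ((t <-> (u -> t)) ^ ((p | t) ^ (p -> t))) = True <-> True = True
~(r ^ (u ^ t)) | ((t ^ r) <-> ((t <-> (u -> t)) ^ ((p | t) ^ (p -> t)))) = True | True = True
(p | (p -> ((r <-> u) | (p | u)))) -> (~(r ^ (u ^ t)) | ((t ^ r) <-> ((t <-> (u -> t)) ^ ((p | t) ^ (p -> t))))) = True -> True = True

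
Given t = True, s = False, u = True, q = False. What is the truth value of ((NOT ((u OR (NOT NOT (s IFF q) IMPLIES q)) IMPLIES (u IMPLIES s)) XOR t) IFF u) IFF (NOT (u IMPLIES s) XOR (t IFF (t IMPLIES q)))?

False

s IFF q = False IFF False = True
NOT (s IFF q) = NOT True = False
NOT NOT (s IFF q) = NOT False = True
NOT NOT (s IFF q) IMPLIES q = True IMPLIES False = False
u OR (NOT NOT (s IFF q) IMPLIES q) = True OR False = True
u IMPLIES s = True IMPLIES False = False
(u OR (NOT NOT (s IFF q) IMPLIES q)) IMPLIES (u IMPLIES s) = True IMPLIES False = False
NOT ((u OR (NOT NOT (s IFF q) IMPLIES q)) IMPLIES (u IMPLIES s)) = NOT False = True
NOT ((u OR (NOT NOT (s IFF q) IMPLIES q)) IMPLIES (u IMPLIES s)) XOR t = True XOR True = False
(NOT ((u OR (NOT NOT (s IFF q) IMPLIES q)) IMPLIES (u IMPLIES s)) XOR t) IFF u = False IFF True = False
u IMPLIES s = True IMPLIES False = False
NOT (u IMPLIES s) = NOT False = True
t IMPLIES q = True IMPLIES False = False
t IFF (t IMPLIES q) = True IFF False = False
NOT (u IMPLIES s) XOR (t IFF (t IMPLIES q)) = True XOR False = True
((NOT ((u OR (NOT NOT (s IFF q) IMPLIES q)) IMPLIES (u IMPLIES s)) XOR t) IFF u) IFF (NOT (u IMPLIES s) XOR (t IFF (t IMPLIES q))) = False IFF True = False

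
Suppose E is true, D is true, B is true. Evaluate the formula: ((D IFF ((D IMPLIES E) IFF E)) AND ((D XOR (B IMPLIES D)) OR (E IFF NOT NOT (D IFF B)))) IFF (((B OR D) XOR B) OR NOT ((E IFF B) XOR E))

true

D IMPLIES E = true IMPLIES true = true
(D IMPLIES E) IFF E = true IFF true = true
D IFF ((D IMPLIES E) IFF E) = true IFF true = true
B IMPLIES D = true IMPLIES true = true
D XOR (B IMPLIES D) = true XOR true = false
D IFF B = true IFF true = true
NOT (D IFF B) = NOT true = false
NOT NOT (D IFF B) = NOT false = true
E IFF NOT NOT (D IFF B) = true IFF true = true
(D XOR (B IMPLIES D)) OR (E IFF NOT NOT (D IFF B)) = false OR true = true
(D IFF ((D IMPLIES E) IFF E)) AND ((D XOR (B IMPLIES D)) OR (E IFF NOT NOT (D IFF B))) = true AND true = true
B OR D = true OR true = true
(B OR D) XOR B = true XOR true = false
E IFF B = true IFF true = true
(E IFF B) XOR E = true XOR true = false
NOT ((E IFF B) XOR E) = NOT false = true
((B OR D) XOR B) OR NOT ((E IFF B) XOR E) = false OR true = true
((D IFF ((D IMPLIES E) IFF E)) AND ((D XOR (B IMPLIES D)) OR (E IFF NOT NOT (D IFF B)))) IFF (((B OR D) XOR B) OR NOT ((E IFF B) XOR E)) = true IFF true = true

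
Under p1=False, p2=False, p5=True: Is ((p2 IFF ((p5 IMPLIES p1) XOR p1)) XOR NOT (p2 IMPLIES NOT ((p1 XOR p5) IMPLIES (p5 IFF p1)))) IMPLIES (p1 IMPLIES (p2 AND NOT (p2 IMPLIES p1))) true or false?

True

Substituting p1=False, p2=False, p5=True:
p5 IMPLIES p1 = True IMPLIES False = False
(p5 IMPLIES p1) XOR p1 = False XOR False = False
p2 IFF ((p5 IMPLIES p1) XOR p1) = False IFF False = True
p1 XOR p5 = False XOR True = True
p5 IFF p1 = True IFF False = False
(p1 XOR p5) IMPLIES (p5 IFF p1) = True IMPLIES False = False
NOT ((p1 XOR p5) IMPLIES (p5 IFF p1)) = NOT False = True
p2 IMPLIES NOT ((p1 XOR p5) IMPLIES (p5 IFF p1)) = False IMPLIES True = True
NOT (p2 IMPLIES NOT ((p1 XOR p5) IMPLIES (p5 IFF p1))) = NOT True = False
(p2 IFF ((p5 IMPLIES p1) XOR p1)) XOR NOT (p2 IMPLIES NOT ((p1 XOR p5) IMPLIES (p5 IFF p1))) = True XOR False = True
p2 IMPLIES p1 = False IMPLIES False = True
NOT (p2 IMPLIES p1) = NOT True = False
p2 AND NOT (p2 IMPLIES p1) = False AND False = False
p1 IMPLIES (p2 AND NOT (p2 IMPLIES p1)) = False IMPLIES False = True
((p2 IFF ((p5 IMPLIES p1) XOR p1)) XOR NOT (p2 IMPLIES NOT ((p1 XOR p5) IMPLIES (p5 IFF p1)))) IMPLIES (p1 IMPLIES (p2 AND NOT (p2 IMPLIES p1))) = True IMPLIES True = True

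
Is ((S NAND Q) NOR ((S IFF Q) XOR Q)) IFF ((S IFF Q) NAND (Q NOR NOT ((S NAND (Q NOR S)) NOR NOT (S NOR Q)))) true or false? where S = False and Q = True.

S NAND Q = False NAND True = True
S IFF Q = False IFF True = False
(S IFF Q) XOR Q = False XOR True = True
(S NAND Q) NOR ((S IFF Q) XOR Q) = True NOR True = False
S IFF Q = False IFF True = False
Q NOR S = True NOR False = False
S NAND (Q NOR S) = False NAND False = True
S NOR Q = False NOR True = False
NOT (S NOR Q) = NOT False = True
(S NAND (Q NOR S)) NOR NOT (S NOR Q) = True NOR True = False
NOT ((S NAND (Q NOR S)) NOR NOT (S NOR Q)) = NOT False = True
Q NOR NOT ((S NAND (Q NOR S)) NOR NOT (S NOR Q)) = True NOR True = False
(S IFF Q) NAND (Q NOR NOT ((S NAND (Q NOR S)) NOR NOT (S NOR Q))) = False NAND False = True
((S NAND Q) NOR ((S IFF Q) XOR Q)) IFF ((S IFF Q) NAND (Q NOR NOT ((S NAND (Q NOR S)) NOR NOT (S NOR Q)))) = False IFF True = False

False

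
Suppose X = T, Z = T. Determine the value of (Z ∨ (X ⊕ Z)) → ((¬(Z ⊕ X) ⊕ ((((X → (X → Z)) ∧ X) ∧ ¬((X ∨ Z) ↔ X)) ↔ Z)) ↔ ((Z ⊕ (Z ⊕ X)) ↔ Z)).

T

X ⊕ Z = T ⊕ T = F
Z ∨ (X ⊕ Z) = T ∨ F = T
Z ⊕ X = T ⊕ T = F
¬(Z ⊕ X) = ¬F = T
X → Z = T → T = T
X → (X → Z) = T → T = T
(X → (X → Z)) ∧ X = T ∧ T = T
X ∨ Z = T ∨ T = T
(X ∨ Z) ↔ X = T ↔ T = T
¬((X ∨ Z) ↔ X) = ¬T = F
((X → (X → Z)) ∧ X) ∧ ¬((X ∨ Z) ↔ X) = T ∧ F = F
(((X → (X → Z)) ∧ X) ∧ ¬((X ∨ Z) ↔ X)) ↔ Z = F ↔ T = F
¬(Z ⊕ X) ⊕ ((((X → (X → Z)) ∧ X) ∧ ¬((X ∨ Z) ↔ X)) ↔ Z) = T ⊕ F = T
Z ⊕ X = T ⊕ T = F
Z ⊕ (Z ⊕ X) = T ⊕ F = T
(Z ⊕ (Z ⊕ X)) ↔ Z = T ↔ T = T
(¬(Z ⊕ X) ⊕ ((((X → (X → Z)) ∧ X) ∧ ¬((X ∨ Z) ↔ X)) ↔ Z)) ↔ ((Z ⊕ (Z ⊕ X)) ↔ Z) = T ↔ T = T
(Z ∨ (X ⊕ Z)) → ((¬(Z ⊕ X) ⊕ ((((X → (X → Z)) ∧ X) ∧ ¬((X ∨ Z) ↔ X)) ↔ Z)) ↔ ((Z ⊕ (Z ⊕ X)) ↔ Z)) = T → T = T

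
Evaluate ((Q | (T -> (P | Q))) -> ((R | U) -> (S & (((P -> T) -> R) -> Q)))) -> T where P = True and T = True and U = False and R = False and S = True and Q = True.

True

P | Q = True | True = True
T -> (P | Q) = True -> True = True
Q | (T -> (P | Q)) = True | True = True
R | U = False | False = False
P -> T = True -> True = True
(P -> T) -> R = True -> False = False
((P -> T) -> R) -> Q = False -> True = True
S & (((P -> T) -> R) -> Q) = True & True = True
(R | U) -> (S & (((P -> T) -> R) -> Q)) = False -> True = True
(Q | (T -> (P | Q))) -> ((R | U) -> (S & (((P -> T) -> R) -> Q))) = True -> True = True
((Q | (T -> (P | Q))) -> ((R | U) -> (S & (((P -> T) -> R) -> Q)))) -> T = True -> True = True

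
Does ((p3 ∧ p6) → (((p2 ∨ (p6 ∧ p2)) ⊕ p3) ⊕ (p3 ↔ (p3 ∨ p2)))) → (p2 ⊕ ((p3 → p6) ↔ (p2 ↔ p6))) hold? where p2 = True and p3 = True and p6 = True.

False

p3 ∧ p6 = True ∧ True = True
p6 ∧ p2 = True ∧ True = True
p2 ∨ (p6 ∧ p2) = True ∨ True = True
(p2 ∨ (p6 ∧ p2)) ⊕ p3 = True ⊕ True = False
p3 ∨ p2 = True ∨ True = True
p3 ↔ (p3 ∨ p2) = True ↔ True = True
((p2 ∨ (p6 ∧ p2)) ⊕ p3) ⊕ (p3 ↔ (p3 ∨ p2)) = False ⊕ True = True
(p3 ∧ p6) → (((p2 ∨ (p6 ∧ p2)) ⊕ p3) ⊕ (p3 ↔ (p3 ∨ p2))) = True → True = True
p3 → p6 = True → True = True
p2 ↔ p6 = True ↔ True = True
(p3 → p6) ↔ (p2 ↔ p6) = True ↔ True = True
p2 ⊕ ((p3 → p6) ↔ (p2 ↔ p6)) = True ⊕ True = False
((p3 ∧ p6) → (((p2 ∨ (p6 ∧ p2)) ⊕ p3) ⊕ (p3 ↔ (p3 ∨ p2)))) → (p2 ⊕ ((p3 → p6) ↔ (p2 ↔ p6))) = True → False = False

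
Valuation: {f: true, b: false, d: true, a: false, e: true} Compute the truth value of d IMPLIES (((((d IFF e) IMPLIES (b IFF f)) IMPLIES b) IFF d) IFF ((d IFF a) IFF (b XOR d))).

false

d IFF e = true IFF true = true
b IFF f = false IFF true = false
(d IFF e) IMPLIES (b IFF f) = true IMPLIES false = false
((d IFF e) IMPLIES (b IFF f)) IMPLIES b = false IMPLIES false = true
(((d IFF e) IMPLIES (b IFF f)) IMPLIES b) IFF d = true IFF true = true
d IFF a = true IFF false = false
b XOR d = false XOR true = true
(d IFF a) IFF (b XOR d) = false IFF true = false
((((d IFF e) IMPLIES (b IFF f)) IMPLIES b) IFF d) IFF ((d IFF a) IFF (b XOR d)) = true IFF false = false
d IMPLIES (((((d IFF e) IMPLIES (b IFF f)) IMPLIES b) IFF d) IFF ((d IFF a) IFF (b XOR d))) = true IMPLIES false = false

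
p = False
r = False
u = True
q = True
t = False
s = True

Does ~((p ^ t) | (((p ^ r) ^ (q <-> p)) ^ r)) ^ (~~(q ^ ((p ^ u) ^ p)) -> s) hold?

False

p ^ t = False ^ False = False
p ^ r = False ^ False = False
q <-> p = True <-> False = False
(p ^ r) ^ (q <-> p) = False ^ False = False
((p ^ r) ^ (q <-> p)) ^ r = False ^ False = False
(p ^ t) | (((p ^ r) ^ (q <-> p)) ^ r) = False | False = False
~((p ^ t) | (((p ^ r) ^ (q <-> p)) ^ r)) = ~False = True
p ^ u = False ^ True = True
(p ^ u) ^ p = True ^ False = True
q ^ ((p ^ u) ^ p) = True ^ True = False
~(q ^ ((p ^ u) ^ p)) = ~False = True
~~(q ^ ((p ^ u) ^ p)) = ~True = False
~~(q ^ ((p ^ u) ^ p)) -> s = False -> True = True
~((p ^ t) | (((p ^ r) ^ (q <-> p)) ^ r)) ^ (~~(q ^ ((p ^ u) ^ p)) -> s) = True ^ True = False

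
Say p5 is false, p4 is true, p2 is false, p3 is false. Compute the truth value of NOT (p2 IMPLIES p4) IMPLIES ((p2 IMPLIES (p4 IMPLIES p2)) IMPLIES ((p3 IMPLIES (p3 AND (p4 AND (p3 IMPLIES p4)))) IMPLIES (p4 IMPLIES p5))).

p2 IMPLIES p4 = F IMPLIES T = T
NOT (p2 IMPLIES p4) = NOT T = F
p4 IMPLIES p2 = T IMPLIES F = F
p2 IMPLIES (p4 IMPLIES p2) = F IMPLIES F = T
p3 IMPLIES p4 = F IMPLIES T = T
p4 AND (p3 IMPLIES p4) = T AND T = T
p3 AND (p4 AND (p3 IMPLIES p4)) = F AND T = F
p3 IMPLIES (p3 AND (p4 AND (p3 IMPLIES p4))) = F IMPLIES F = T
p4 IMPLIES p5 = T IMPLIES F = F
(p3 IMPLIES (p3 AND (p4 AND (p3 IMPLIES p4)))) IMPLIES (p4 IMPLIES p5) = T IMPLIES F = F
(p2 IMPLIES (p4 IMPLIES p2)) IMPLIES ((p3 IMPLIES (p3 AND (p4 AND (p3 IMPLIES p4)))) IMPLIES (p4 IMPLIES p5)) = T IMPLIES F = F
NOT (p2 IMPLIES p4) IMPLIES ((p2 IMPLIES (p4 IMPLIES p2)) IMPLIES ((p3 IMPLIES (p3 AND (p4 AND (p3 IMPLIES p4)))) IMPLIES (p4 IMPLIES p5))) = F IMPLIES F = T

T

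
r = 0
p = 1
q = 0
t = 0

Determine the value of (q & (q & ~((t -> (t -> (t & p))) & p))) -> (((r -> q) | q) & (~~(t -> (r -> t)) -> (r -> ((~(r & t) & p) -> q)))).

t & p = 0 & 1 = 0
t -> (t & p) = 0 -> 0 = 1
t -> (t -> (t & p)) = 0 -> 1 = 1
(t -> (t -> (t & p))) & p = 1 & 1 = 1
~((t -> (t -> (t & p))) & p) = ~1 = 0
q & ~((t -> (t -> (t & p))) & p) = 0 & 0 = 0
q & (q & ~((t -> (t -> (t & p))) & p)) = 0 & 0 = 0
r -> q = 0 -> 0 = 1
(r -> q) | q = 1 | 0 = 1
r -> t = 0 -> 0 = 1
t -> (r -> t) = 0 -> 1 = 1
~(t -> (r -> t)) = ~1 = 0
~~(t -> (r -> t)) = ~0 = 1
r & t = 0 & 0 = 0
~(r & t) = ~0 = 1
~(r & t) & p = 1 & 1 = 1
(~(r & t) & p) -> q = 1 -> 0 = 0
r -> ((~(r & t) & p) -> q) = 0 -> 0 = 1
~~(t -> (r -> t)) -> (r -> ((~(r & t) & p) -> q)) = 1 -> 1 = 1
((r -> q) | q) & (~~(t -> (r -> t)) -> (r -> ((~(r & t) & p) -> q))) = 1 & 1 = 1
(q & (q & ~((t -> (t -> (t & p))) & p))) -> (((r -> q) | q) & (~~(t -> (r -> t)) -> (r -> ((~(r & t) & p) -> q)))) = 0 -> 1 = 1

1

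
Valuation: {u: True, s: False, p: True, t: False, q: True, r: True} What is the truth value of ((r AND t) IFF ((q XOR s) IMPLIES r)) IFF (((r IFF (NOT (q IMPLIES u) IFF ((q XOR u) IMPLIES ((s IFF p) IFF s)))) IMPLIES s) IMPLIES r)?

False

Substituting u=True, s=False, p=True, t=False, q=True, r=True:
r AND t = True AND False = False
q XOR s = True XOR False = True
(q XOR s) IMPLIES r = True IMPLIES True = True
(r AND t) IFF ((q XOR s) IMPLIES r) = False IFF True = False
q IMPLIES u = True IMPLIES True = True
NOT (q IMPLIES u) = NOT True = False
q XOR u = True XOR True = False
s IFF p = False IFF True = False
(s IFF p) IFF s = False IFF False = True
(q XOR u) IMPLIES ((s IFF p) IFF s) = False IMPLIES True = True
NOT (q IMPLIES u) IFF ((q XOR u) IMPLIES ((s IFF p) IFF s)) = False IFF True = False
r IFF (NOT (q IMPLIES u) IFF ((q XOR u) IMPLIES ((s IFF p) IFF s))) = True IFF False = False
(r IFF (NOT (q IMPLIES u) IFF ((q XOR u) IMPLIES ((s IFF p) IFF s)))) IMPLIES s = False IMPLIES False = True
((r IFF (NOT (q IMPLIES u) IFF ((q XOR u) IMPLIES ((s IFF p) IFF s)))) IMPLIES s) IMPLIES r = True IMPLIES True = True
((r AND t) IFF ((q XOR s) IMPLIES r)) IFF (((r IFF (NOT (q IMPLIES u) IFF ((q XOR u) IMPLIES ((s IFF p) IFF s)))) IMPLIES s) IMPLIES r) = False IFF True = False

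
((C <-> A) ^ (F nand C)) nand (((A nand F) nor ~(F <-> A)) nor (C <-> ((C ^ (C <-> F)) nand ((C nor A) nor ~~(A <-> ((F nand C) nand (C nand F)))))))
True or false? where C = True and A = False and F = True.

True

C <-> A = True <-> False = False
F nand C = True nand True = False
(C <-> A) ^ (F nand C) = False ^ False = False
A nand F = False nand True = True
F <-> A = True <-> False = False
~(F <-> A) = ~False = True
(A nand F) nor ~(F <-> A) = True nor True = False
C <-> F = True <-> True = True
C ^ (C <-> F) = True ^ True = False
C nor A = True nor False = False
F nand C = True nand True = False
C nand F = True nand True = False
(F nand C) nand (C nand F) = False nand False = True
A <-> ((F nand C) nand (C nand F)) = False <-> True = False
~(A <-> ((F nand C) nand (C nand F))) = ~False = True
~~(A <-> ((F nand C) nand (C nand F))) = ~True = False
(C nor A) nor ~~(A <-> ((F nand C) nand (C nand F))) = False nor False = True
(C ^ (C <-> F)) nand ((C nor A) nor ~~(A <-> ((F nand C) nand (C nand F)))) = False nand True = True
C <-> ((C ^ (C <-> F)) nand ((C nor A) nor ~~(A <-> ((F nand C) nand (C nand F))))) = True <-> True = True
((A nand F) nor ~(F <-> A)) nor (C <-> ((C ^ (C <-> F)) nand ((C nor A) nor ~~(A <-> ((F nand C) nand (C nand F)))))) = False nor True = False
((C <-> A) ^ (F nand C)) nand (((A nand F) nor ~(F <-> A)) nor (C <-> ((C ^ (C <-> F)) nand ((C nor A) nor ~~(A <-> ((F nand C) nand (C nand F))))))) = False nand False = True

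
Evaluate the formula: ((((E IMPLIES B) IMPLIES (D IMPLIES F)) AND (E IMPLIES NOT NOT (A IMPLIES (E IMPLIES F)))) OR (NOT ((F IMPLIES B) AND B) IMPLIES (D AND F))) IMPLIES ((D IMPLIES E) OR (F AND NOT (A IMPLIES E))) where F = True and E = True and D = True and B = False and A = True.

Substituting F=True, E=True, D=True, B=False, A=True:
E IMPLIES B = True IMPLIES False = False
D IMPLIES F = True IMPLIES True = True
(E IMPLIES B) IMPLIES (D IMPLIES F) = False IMPLIES True = True
E IMPLIES F = True IMPLIES True = True
A IMPLIES (E IMPLIES F) = True IMPLIES True = True
NOT (A IMPLIES (E IMPLIES F)) = NOT True = False
NOT NOT (A IMPLIES (E IMPLIES F)) = NOT False = True
E IMPLIES NOT NOT (A IMPLIES (E IMPLIES F)) = True IMPLIES True = True
((E IMPLIES B) IMPLIES (D IMPLIES F)) AND (E IMPLIES NOT NOT (A IMPLIES (E IMPLIES F))) = True AND True = True
F IMPLIES B = True IMPLIES False = False
(F IMPLIES B) AND B = False AND False = False
NOT ((F IMPLIES B) AND B) = NOT False = True
D AND F = True AND True = True
NOT ((F IMPLIES B) AND B) IMPLIES (D AND F) = True IMPLIES True = True
(((E IMPLIES B) IMPLIES (D IMPLIES F)) AND (E IMPLIES NOT NOT (A IMPLIES (E IMPLIES F)))) OR (NOT ((F IMPLIES B) AND B) IMPLIES (D AND F)) = True OR True = True
D IMPLIES E = True IMPLIES True = True
A IMPLIES E = True IMPLIES True = True
NOT (A IMPLIES E) = NOT True = False
F AND NOT (A IMPLIES E) = True AND False = False
(D IMPLIES E) OR (F AND NOT (A IMPLIES E)) = True OR False = True
((((E IMPLIES B) IMPLIES (D IMPLIES F)) AND (E IMPLIES NOT NOT (A IMPLIES (E IMPLIES F)))) OR (NOT ((F IMPLIES B) AND B) IMPLIES (D AND F))) IMPLIES ((D IMPLIES E) OR (F AND NOT (A IMPLIES E))) = True IMPLIES True = True

True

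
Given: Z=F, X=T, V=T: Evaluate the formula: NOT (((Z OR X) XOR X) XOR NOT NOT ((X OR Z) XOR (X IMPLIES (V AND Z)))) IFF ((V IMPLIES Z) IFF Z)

Z OR X = F OR T = T
(Z OR X) XOR X = T XOR T = F
X OR Z = T OR F = T
V AND Z = T AND F = F
X IMPLIES (V AND Z) = T IMPLIES F = F
(X OR Z) XOR (X IMPLIES (V AND Z)) = T XOR F = T
NOT ((X OR Z) XOR (X IMPLIES (V AND Z))) = NOT T = F
NOT NOT ((X OR Z) XOR (X IMPLIES (V AND Z))) = NOT F = T
((Z OR X) XOR X) XOR NOT NOT ((X OR Z) XOR (X IMPLIES (V AND Z))) = F XOR T = T
NOT (((Z OR X) XOR X) XOR NOT NOT ((X OR Z) XOR (X IMPLIES (V AND Z)))) = NOT T = F
V IMPLIES Z = T IMPLIES F = F
(V IMPLIES Z) IFF Z = F IFF F = T
NOT (((Z OR X) XOR X) XOR NOT NOT ((X OR Z) XOR (X IMPLIES (V AND Z)))) IFF ((V IMPLIES Z) IFF Z) = F IFF T = F

F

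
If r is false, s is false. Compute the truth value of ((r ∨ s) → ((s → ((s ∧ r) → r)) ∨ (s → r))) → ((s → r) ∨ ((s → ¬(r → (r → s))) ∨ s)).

r ∨ s = False ∨ False = False
s ∧ r = False ∧ False = False
(s ∧ r) → r = False → False = True
s → ((s ∧ r) → r) = False → True = True
s → r = False → False = True
(s → ((s ∧ r) → r)) ∨ (s → r) = True ∨ True = True
(r ∨ s) → ((s → ((s ∧ r) → r)) ∨ (s → r)) = False → True = True
s → r = False → False = True
r → s = False → False = True
r → (r → s) = False → True = True
¬(r → (r → s)) = ¬True = False
s → ¬(r → (r → s)) = False → False = True
(s → ¬(r → (r → s))) ∨ s = True ∨ False = True
(s → r) ∨ ((s → ¬(r → (r → s))) ∨ s) = True ∨ True = True
((r ∨ s) → ((s → ((s ∧ r) → r)) ∨ (s → r))) → ((s → r) ∨ ((s → ¬(r → (r → s))) ∨ s)) = True → True = True

True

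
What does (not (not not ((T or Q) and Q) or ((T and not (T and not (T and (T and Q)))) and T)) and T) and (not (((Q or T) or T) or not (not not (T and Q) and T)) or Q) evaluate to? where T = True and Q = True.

False

T or Q = True or True = True
(T or Q) and Q = True and True = True
not ((T or Q) and Q) = not True = False
not not ((T or Q) and Q) = not False = True
T and Q = True and True = True
T and (T and Q) = True and True = True
not (T and (T and Q)) = not True = False
T and not (T and (T and Q)) = True and False = False
not (T and not (T and (T and Q))) = not False = True
T and not (T and not (T and (T and Q))) = True and True = True
(T and not (T and not (T and (T and Q)))) and T = True and True = True
not not ((T or Q) and Q) or ((T and not (T and not (T and (T and Q)))) and T) = True or True = True
not (not not ((T or Q) and Q) or ((T and not (T and not (T and (T and Q)))) and T)) = not True = False
not (not not ((T or Q) and Q) or ((T and not (T and not (T and (T and Q)))) and T)) and T = False and True = False
Q or T = True or True = True
(Q or T) or T = True or True = True
T and Q = True and True = True
not (T and Q) = not True = False
not not (T and Q) = not False = True
not not (T and Q) and T = True and True = True
not (not not (T and Q) and T) = not True = False
((Q or T) or T) or not (not not (T and Q) and T) = True or False = True
not (((Q or T) or T) or not (not not (T and Q) and T)) = not True = False
not (((Q or T) or T) or not (not not (T and Q) and T)) or Q = False or True = True
(not (not not ((T or Q) and Q) or ((T and not (T and not (T and (T and Q)))) and T)) and T) and (not (((Q or T) or T) or not (not not (T and Q) and T)) or Q) = False and True = False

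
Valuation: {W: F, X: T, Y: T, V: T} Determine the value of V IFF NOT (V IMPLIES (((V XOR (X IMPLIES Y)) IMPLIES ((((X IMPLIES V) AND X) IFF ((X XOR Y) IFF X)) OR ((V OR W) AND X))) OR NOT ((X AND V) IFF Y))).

X IMPLIES Y = T IMPLIES T = T
V XOR (X IMPLIES Y) = T XOR T = F
X IMPLIES V = T IMPLIES T = T
(X IMPLIES V) AND X = T AND T = T
X XOR Y = T XOR T = F
(X XOR Y) IFF X = F IFF T = F
((X IMPLIES V) AND X) IFF ((X XOR Y) IFF X) = T IFF F = F
V OR W = T OR F = T
(V OR W) AND X = T AND T = T
(((X IMPLIES V) AND X) IFF ((X XOR Y) IFF X)) OR ((V OR W) AND X) = F OR T = T
(V XOR (X IMPLIES Y)) IMPLIES ((((X IMPLIES V) AND X) IFF ((X XOR Y) IFF X)) OR ((V OR W) AND X)) = F IMPLIES T = T
X AND V = T AND T = T
(X AND V) IFF Y = T IFF T = T
NOT ((X AND V) IFF Y) = NOT T = F
((V XOR (X IMPLIES Y)) IMPLIES ((((X IMPLIES V) AND X) IFF ((X XOR Y) IFF X)) OR ((V OR W) AND X))) OR NOT ((X AND V) IFF Y) = T OR F = T
V IMPLIES (((V XOR (X IMPLIES Y)) IMPLIES ((((X IMPLIES V) AND X) IFF ((X XOR Y) IFF X)) OR ((V OR W) AND X))) OR NOT ((X AND V) IFF Y)) = T IMPLIES T = T
NOT (V IMPLIES (((V XOR (X IMPLIES Y)) IMPLIES ((((X IMPLIES V) AND X) IFF ((X XOR Y) IFF X)) OR ((V OR W) AND X))) OR NOT ((X AND V) IFF Y))) = NOT T = F
V IFF NOT (V IMPLIES (((V XOR (X IMPLIES Y)) IMPLIES ((((X IMPLIES V) AND X) IFF ((X XOR Y) IFF X)) OR ((V OR W) AND X))) OR NOT ((X AND V) IFF Y))) = T IFF F = F

F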